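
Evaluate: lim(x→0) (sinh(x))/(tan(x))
This is a 0/0 indeterminate form.

Apply L'Hôpital's rule: differentiate numerator and denominator separately.
  f(x) = sinh(x)   ⇒   f'(x) = cosh(x)
  g(x) = tan(x)   ⇒   g'(x) = tan(x)^2 + 1
  lim(x→0) f'(x)/g'(x) = lim(x→0) (cosh(x))/(tan(x)^2 + 1)
  = 1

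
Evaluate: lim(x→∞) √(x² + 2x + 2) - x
This is an ∞-∞ indeterminate form.

Combine fractions or rationalize to convert ∞-∞ to 0/0 form:
  lim(x→∞) √(x² + 2x + 2) - x = 1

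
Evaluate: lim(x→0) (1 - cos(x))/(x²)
This is a 0/0 indeterminate form.

Apply L'Hôpital's rule: differentiate numerator and denominator separately.
  f(x) = 1 - cos(x)   ⇒   f'(x) = sin(x)
  g(x) = x^2   ⇒   g'(x) = 2·x
  lim(x→0) f'(x)/g'(x) = lim(x→0) (sin(x))/(2·x)
  = 1/2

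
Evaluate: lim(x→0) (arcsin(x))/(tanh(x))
This is a 0/0 indeterminate form.

Apply L'Hôpital's rule: differentiate numerator and denominator separately.
  f(x) = asin(x)   ⇒   f'(x) = 1/sqrt(1 - x^2)
  g(x) = tanh(x)   ⇒   g'(x) = 1 - tanh(x)^2
  lim(x→0) f'(x)/g'(x) = lim(x→0) (1/sqrt(1 - x^2))/(1 - tanh(x)^2)
  = 1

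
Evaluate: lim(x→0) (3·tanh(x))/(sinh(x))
This is a 0/0 indeterminate form.

Apply L'Hôpital's rule: differentiate numerator and denominator separately.
  f(x) = 3·tanh(x)   ⇒   f'(x) = 3 - 3·tanh(x)^2
  g(x) = sinh(x)   ⇒   g'(x) = cosh(x)
  lim(x→0) f'(x)/g'(x) = lim(x→0) (3 - 3·tanh(x)^2)/(cosh(x))
  = 3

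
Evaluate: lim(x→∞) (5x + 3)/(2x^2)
This is an ∞/∞ indeterminate form.

Apply L'Hôpital's rule: differentiate numerator and denominator separately.
  f(x) = 5·x + 3   ⇒   f'(x) = 5
  g(x) = 2·x^2   ⇒   g'(x) = 4·x
  lim(x→∞) f'(x)/g'(x) = lim(x→∞) (5)/(4·x)
  = 0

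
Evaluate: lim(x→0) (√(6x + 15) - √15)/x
This is a standard limit.

Factor or rationalize the expression:
  lim(x→0) (√(6x + 15) - √15)/x = sqrt(15)/5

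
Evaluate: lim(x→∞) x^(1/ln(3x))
This is an exponential indeterminate form.

For exponential indeterminate forms, take the natural log:
  Let L = lim(x→∞) x^(1/ln(3x))
  Then ln(L) = lim(x→∞) [exponent × ln(base)]
  Evaluate using L'Hôpital or standard limits, then exponentiate.
  L = e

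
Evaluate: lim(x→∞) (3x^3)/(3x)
This is an ∞/∞ indeterminate form.

Apply L'Hôpital's rule: differentiate numerator and denominator separately.
  f(x) = 3·x^3   ⇒   f'(x) = 9·x^2
  g(x) = 3·x   ⇒   g'(x) = 3
  lim(x→∞) f'(x)/g'(x) = lim(x→∞) (9·x^2)/(3)
  = ∞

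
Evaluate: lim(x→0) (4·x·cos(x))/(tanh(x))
This is a 0/0 indeterminate form.

Apply L'Hôpital's rule: differentiate numerator and denominator separately.
  f(x) = 4·x·cos(x)   ⇒   f'(x) = -4·x·sin(x) + 4·cos(x)
  g(x) = tanh(x)   ⇒   g'(x) = 1 - tanh(x)^2
  lim(x→0) f'(x)/g'(x) = lim(x→0) (-4·x·sin(x) + 4·cos(x))/(1 - tanh(x)^2)
  = 4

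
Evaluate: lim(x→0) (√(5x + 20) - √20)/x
This is a standard limit.

Factor or rationalize the expression:
  lim(x→0) (√(5x + 20) - √20)/x = sqrt(5)/4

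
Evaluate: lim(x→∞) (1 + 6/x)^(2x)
This is an exponential indeterminate form.

For exponential indeterminate forms, take the natural log:
  Let L = lim(x→∞) (1 + 6/x)^(2x)
  Then ln(L) = lim(x→∞) [exponent × ln(base)]
  Evaluate using L'Hôpital or standard limits, then exponentiate.
  L = e^(12)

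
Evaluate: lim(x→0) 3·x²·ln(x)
This is a 0·∞ indeterminate form.

Rewrite 0·∞ as a quotient (0/0 or ∞/∞ form), then apply L'Hôpital's rule:
  lim(x→0) 3·x²·ln(x) = 0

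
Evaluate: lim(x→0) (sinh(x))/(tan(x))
This is a 0/0 indeterminate form.

Apply L'Hôpital's rule: differentiate numerator and denominator separately.
  f(x) = sinh(x)   ⇒   f'(x) = cosh(x)
  g(x) = tan(x)   ⇒   g'(x) = tan(x)^2 + 1
  lim(x→0) f'(x)/g'(x) = lim(x→0) (cosh(x))/(tan(x)^2 + 1)
  = 1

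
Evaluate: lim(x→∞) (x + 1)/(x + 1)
This is an ∞/∞ indeterminate form.

Apply L'Hôpital's rule: differentiate numerator and denominator separately.
  f(x) = x + 1   ⇒   f'(x) = 1
  g(x) = x + 1   ⇒   g'(x) = 1
  lim(x→∞) f'(x)/g'(x) = lim(x→∞) (1)/(1)
  = 1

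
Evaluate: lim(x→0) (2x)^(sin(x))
This is an exponential indeterminate form.

For exponential indeterminate forms, take the natural log:
  Let L = lim(x→0) (2x)^(sin(x))
  Then ln(L) = lim(x→0) [exponent × ln(base)]
  Evaluate using L'Hôpital or standard limits, then exponentiate.
  L = 1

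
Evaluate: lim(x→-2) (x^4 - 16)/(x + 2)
This is a standard limit.

Factor or rationalize the expression:
  lim(x→-2) (x^4 - 16)/(x + 2) = -32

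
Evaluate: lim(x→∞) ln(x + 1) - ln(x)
This is an ∞-∞ indeterminate form.

Combine fractions or rationalize to convert ∞-∞ to 0/0 form:
  lim(x→∞) ln(x + 1) - ln(x) = 0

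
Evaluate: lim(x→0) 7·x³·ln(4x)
This is a 0·∞ indeterminate form.

Rewrite 0·∞ as a quotient (0/0 or ∞/∞ form), then apply L'Hôpital's rule:
  lim(x→0) 7·x³·ln(4x) = 0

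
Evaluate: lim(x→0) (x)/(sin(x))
This is a 0/0 indeterminate form.

Apply L'Hôpital's rule: differentiate numerator and denominator separately.
  f(x) = x   ⇒   f'(x) = 1
  g(x) = sin(x)   ⇒   g'(x) = cos(x)
  lim(x→0) f'(x)/g'(x) = lim(x→0) (1)/(cos(x))
  = 1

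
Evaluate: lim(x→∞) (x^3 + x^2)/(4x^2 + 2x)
This is an ∞/∞ indeterminate form.

Apply L'Hôpital's rule: differentiate numerator and denominator separately.
  f(x) = x^3 + x^2   ⇒   f'(x) = 3·x^2 + 2·x
  g(x) = 4·x^2 + 2·x   ⇒   g'(x) = 8·x + 2
  lim(x→∞) f'(x)/g'(x) = lim(x→∞) (3·x^2 + 2·x)/(8·x + 2)
  = ∞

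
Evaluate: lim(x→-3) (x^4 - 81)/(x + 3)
This is a standard limit.

Factor or rationalize the expression:
  lim(x→-3) (x^4 - 81)/(x + 3) = -108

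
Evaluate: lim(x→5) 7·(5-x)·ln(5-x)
This is a 0·∞ indeterminate form.

Rewrite 0·∞ as a quotient (0/0 or ∞/∞ form), then apply L'Hôpital's rule:
  lim(x→5) 7·(5-x)·ln(5-x) = 0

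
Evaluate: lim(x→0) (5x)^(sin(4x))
This is an exponential indeterminate form.

For exponential indeterminate forms, take the natural log:
  Let L = lim(x→0) (5x)^(sin(4x))
  Then ln(L) = lim(x→0) [exponent × ln(base)]
  Evaluate using L'Hôpital or standard limits, then exponentiate.
  L = 1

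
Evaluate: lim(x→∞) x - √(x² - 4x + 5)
This is an ∞-∞ indeterminate form.

Combine fractions or rationalize to convert ∞-∞ to 0/0 form:
  lim(x→∞) x - √(x² - 4x + 5) = 2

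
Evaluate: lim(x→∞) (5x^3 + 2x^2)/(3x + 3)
This is an ∞/∞ indeterminate form.

Apply L'Hôpital's rule: differentiate numerator and denominator separately.
  f(x) = 5·x^3 + 2·x^2   ⇒   f'(x) = 15·x^2 + 4·x
  g(x) = 3·x + 3   ⇒   g'(x) = 3
  lim(x→∞) f'(x)/g'(x) = lim(x→∞) (15·x^2 + 4·x)/(3)
  = ∞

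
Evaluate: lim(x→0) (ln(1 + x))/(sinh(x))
This is a 0/0 indeterminate form.

Apply L'Hôpital's rule: differentiate numerator and denominator separately.
  f(x) = ln(x + 1)   ⇒   f'(x) = 1/(x + 1)
  g(x) = sinh(x)   ⇒   g'(x) = cosh(x)
  lim(x→0) f'(x)/g'(x) = lim(x→0) (1/(x + 1))/(cosh(x))
  = 1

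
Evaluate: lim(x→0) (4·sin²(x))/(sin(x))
This is a 0/0 indeterminate form.

Apply L'Hôpital's rule: differentiate numerator and denominator separately.
  f(x) = 4·sin(x)^2   ⇒   f'(x) = 8·sin(x)·cos(x)
  g(x) = sin(x)   ⇒   g'(x) = cos(x)
  lim(x→0) f'(x)/g'(x) = lim(x→0) (8·sin(x)·cos(x))/(cos(x))
  = 0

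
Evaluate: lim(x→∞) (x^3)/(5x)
This is an ∞/∞ indeterminate form.

Apply L'Hôpital's rule: differentiate numerator and denominator separately.
  f(x) = x^3   ⇒   f'(x) = 3·x^2
  g(x) = 5·x   ⇒   g'(x) = 5
  lim(x→∞) f'(x)/g'(x) = lim(x→∞) (3·x^2)/(5)
  = ∞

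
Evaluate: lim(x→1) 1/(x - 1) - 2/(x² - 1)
This is an ∞-∞ indeterminate form.

Combine fractions or rationalize to convert ∞-∞ to 0/0 form:
  lim(x→1) 1/(x - 1) - 2/(x² - 1) = 1/2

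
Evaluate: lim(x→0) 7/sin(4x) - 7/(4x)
This is an ∞-∞ indeterminate form.

Combine fractions or rationalize to convert ∞-∞ to 0/0 form:
  lim(x→0) 7/sin(4x) - 7/(4x) = 0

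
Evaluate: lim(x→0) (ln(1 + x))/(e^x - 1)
This is a 0/0 indeterminate form.

Apply L'Hôpital's rule: differentiate numerator and denominator separately.
  f(x) = ln(x + 1)   ⇒   f'(x) = 1/(x + 1)
  g(x) = e^(x) - 1   ⇒   g'(x) = e^(x)
  lim(x→0) f'(x)/g'(x) = lim(x→0) (1/(x + 1))/(e^(x))
  = 1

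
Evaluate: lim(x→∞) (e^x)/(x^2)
This is an ∞/∞ indeterminate form.

Apply L'Hôpital's rule: differentiate numerator and denominator separately.
  f(x) = e^(x)   ⇒   f'(x) = e^(x)
  g(x) = x^2   ⇒   g'(x) = 2·x
  lim(x→∞) f'(x)/g'(x) = lim(x→∞) (e^(x))/(2·x)
  = ∞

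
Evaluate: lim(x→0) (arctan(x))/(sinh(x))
This is a 0/0 indeterminate form.

Apply L'Hôpital's rule: differentiate numerator and denominator separately.
  f(x) = atan(x)   ⇒   f'(x) = 1/(x^2 + 1)
  g(x) = sinh(x)   ⇒   g'(x) = cosh(x)
  lim(x→0) f'(x)/g'(x) = lim(x→0) (1/(x^2 + 1))/(cosh(x))
  = 1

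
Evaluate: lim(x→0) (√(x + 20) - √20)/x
This is a standard limit.

Factor or rationalize the expression:
  lim(x→0) (√(x + 20) - √20)/x = sqrt(5)/20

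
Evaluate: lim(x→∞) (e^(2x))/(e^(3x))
This is an ∞/∞ indeterminate form.

Apply L'Hôpital's rule: differentiate numerator and denominator separately.
  f(x) = e^(2·x)   ⇒   f'(x) = 2·e^(2·x)
  g(x) = e^(3·x)   ⇒   g'(x) = 3·e^(3·x)
  lim(x→∞) f'(x)/g'(x) = lim(x→∞) (2·e^(2·x))/(3·e^(3·x))
  = 0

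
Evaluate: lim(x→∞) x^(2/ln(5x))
This is an exponential indeterminate form.

For exponential indeterminate forms, take the natural log:
  Let L = lim(x→∞) x^(2/ln(5x))
  Then ln(L) = lim(x→∞) [exponent × ln(base)]
  Evaluate using L'Hôpital or standard limits, then exponentiate.
  L = e²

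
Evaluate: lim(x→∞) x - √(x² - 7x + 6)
This is an ∞-∞ indeterminate form.

Combine fractions or rationalize to convert ∞-∞ to 0/0 form:
  lim(x→∞) x - √(x² - 7x + 6) = 7/2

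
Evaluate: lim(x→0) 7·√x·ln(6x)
This is a 0·∞ indeterminate form.

Rewrite 0·∞ as a quotient (0/0 or ∞/∞ form), then apply L'Hôpital's rule:
  lim(x→0) 7·√x·ln(6x) = 0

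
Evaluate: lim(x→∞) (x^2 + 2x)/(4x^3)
This is an ∞/∞ indeterminate form.

Apply L'Hôpital's rule: differentiate numerator and denominator separately.
  f(x) = x^2 + 2·x   ⇒   f'(x) = 2·x + 2
  g(x) = 4·x^3   ⇒   g'(x) = 12·x^2
  lim(x→∞) f'(x)/g'(x) = lim(x→∞) (2·x + 2)/(12·x^2)
  = 0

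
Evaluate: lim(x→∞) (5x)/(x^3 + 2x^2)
This is an ∞/∞ indeterminate form.

Apply L'Hôpital's rule: differentiate numerator and denominator separately.
  f(x) = 5·x   ⇒   f'(x) = 5
  g(x) = x^3 + 2·x^2   ⇒   g'(x) = 3·x^2 + 4·x
  lim(x→∞) f'(x)/g'(x) = lim(x→∞) (5)/(3·x^2 + 4·x)
  = 0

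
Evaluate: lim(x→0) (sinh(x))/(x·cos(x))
This is a 0/0 indeterminate form.

Apply L'Hôpital's rule: differentiate numerator and denominator separately.
  f(x) = sinh(x)   ⇒   f'(x) = cosh(x)
  g(x) = x·cos(x)   ⇒   g'(x) = -x·sin(x) + cos(x)
  lim(x→0) f'(x)/g'(x) = lim(x→0) (cosh(x))/(-x·sin(x) + cos(x))
  = 1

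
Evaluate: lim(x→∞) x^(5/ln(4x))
This is an exponential indeterminate form.

For exponential indeterminate forms, take the natural log:
  Let L = lim(x→∞) x^(5/ln(4x))
  Then ln(L) = lim(x→∞) [exponent × ln(base)]
  Evaluate using L'Hôpital or standard limits, then exponentiate.
  L = e^(5)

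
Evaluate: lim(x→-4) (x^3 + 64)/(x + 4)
This is a standard limit.

Factor or rationalize the expression:
  lim(x→-4) (x^3 + 64)/(x + 4) = 48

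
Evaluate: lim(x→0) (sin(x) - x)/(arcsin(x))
This is a 0/0 indeterminate form.

Apply L'Hôpital's rule: differentiate numerator and denominator separately.
  f(x) = -x + sin(x)   ⇒   f'(x) = cos(x) - 1
  g(x) = asin(x)   ⇒   g'(x) = 1/sqrt(1 - x^2)
  lim(x→0) f'(x)/g'(x) = lim(x→0) (cos(x) - 1)/(1/sqrt(1 - x^2))
  = 0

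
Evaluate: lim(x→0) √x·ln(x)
This is a 0·∞ indeterminate form.

Rewrite 0·∞ as a quotient (0/0 or ∞/∞ form), then apply L'Hôpital's rule:
  lim(x→0) √x·ln(x) = 0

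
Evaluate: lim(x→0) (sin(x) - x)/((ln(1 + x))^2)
This is a 0/0 indeterminate form.

Apply L'Hôpital's rule: differentiate numerator and denominator separately.
  f(x) = -x + sin(x)   ⇒   f'(x) = cos(x) - 1
  g(x) = ln(x + 1)^2   ⇒   g'(x) = 2·ln(x + 1)/(x + 1)
  lim(x→0) f'(x)/g'(x) = lim(x→0) (cos(x) - 1)/(2·ln(x + 1)/(x + 1))
  = 0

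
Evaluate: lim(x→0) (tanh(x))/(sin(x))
This is a 0/0 indeterminate form.

Apply L'Hôpital's rule: differentiate numerator and denominator separately.
  f(x) = tanh(x)   ⇒   f'(x) = 1 - tanh(x)^2
  g(x) = sin(x)   ⇒   g'(x) = cos(x)
  lim(x→0) f'(x)/g'(x) = lim(x→0) (1 - tanh(x)^2)/(cos(x))
  = 1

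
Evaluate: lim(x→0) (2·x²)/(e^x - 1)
This is a 0/0 indeterminate form.

Apply L'Hôpital's rule: differentiate numerator and denominator separately.
  f(x) = 2·x^2   ⇒   f'(x) = 4·x
  g(x) = e^(x) - 1   ⇒   g'(x) = e^(x)
  lim(x→0) f'(x)/g'(x) = lim(x→0) (4·x)/(e^(x))
  = 0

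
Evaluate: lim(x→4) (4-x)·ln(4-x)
This is a 0·∞ indeterminate form.

Rewrite 0·∞ as a quotient (0/0 or ∞/∞ form), then apply L'Hôpital's rule:
  lim(x→4) (4-x)·ln(4-x) = 0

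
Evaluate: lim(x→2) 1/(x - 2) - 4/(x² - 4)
This is an ∞-∞ indeterminate form.

Combine fractions or rationalize to convert ∞-∞ to 0/0 form:
  lim(x→2) 1/(x - 2) - 4/(x² - 4) = 1/4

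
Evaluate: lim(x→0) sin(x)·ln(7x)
This is a 0·∞ indeterminate form.

Rewrite 0·∞ as a quotient (0/0 or ∞/∞ form), then apply L'Hôpital's rule:
  lim(x→0) sin(x)·ln(7x) = 0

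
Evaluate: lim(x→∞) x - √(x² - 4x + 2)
This is an ∞-∞ indeterminate form.

Combine fractions or rationalize to convert ∞-∞ to 0/0 form:
  lim(x→∞) x - √(x² - 4x + 2) = 2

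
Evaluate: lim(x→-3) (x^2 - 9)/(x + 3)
This is a standard limit.

Factor or rationalize the expression:
  lim(x→-3) (x^2 - 9)/(x + 3) = -6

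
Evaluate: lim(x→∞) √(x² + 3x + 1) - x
This is an ∞-∞ indeterminate form.

Combine fractions or rationalize to convert ∞-∞ to 0/0 form:
  lim(x→∞) √(x² + 3x + 1) - x = 3/2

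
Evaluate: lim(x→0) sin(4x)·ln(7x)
This is a 0·∞ indeterminate form.

Rewrite 0·∞ as a quotient (0/0 or ∞/∞ form), then apply L'Hôpital's rule:
  lim(x→0) sin(4x)·ln(7x) = 0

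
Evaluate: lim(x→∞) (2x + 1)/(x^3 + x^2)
This is an ∞/∞ indeterminate form.

Apply L'Hôpital's rule: differentiate numerator and denominator separately.
  f(x) = 2·x + 1   ⇒   f'(x) = 2
  g(x) = x^3 + x^2   ⇒   g'(x) = 3·x^2 + 2·x
  lim(x→∞) f'(x)/g'(x) = lim(x→∞) (2)/(3·x^2 + 2·x)
  = 0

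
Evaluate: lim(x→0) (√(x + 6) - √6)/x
This is a standard limit.

Factor or rationalize the expression:
  lim(x→0) (√(x + 6) - √6)/x = sqrt(6)/12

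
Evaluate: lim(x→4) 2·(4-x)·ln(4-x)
This is a 0·∞ indeterminate form.

Rewrite 0·∞ as a quotient (0/0 or ∞/∞ form), then apply L'Hôpital's rule:
  lim(x→4) 2·(4-x)·ln(4-x) = 0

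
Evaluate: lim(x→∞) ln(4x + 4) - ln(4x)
This is an ∞-∞ indeterminate form.

Combine fractions or rationalize to convert ∞-∞ to 0/0 form:
  lim(x→∞) ln(4x + 4) - ln(4x) = 0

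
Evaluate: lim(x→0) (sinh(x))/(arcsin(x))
This is a 0/0 indeterminate form.

Apply L'Hôpital's rule: differentiate numerator and denominator separately.
  f(x) = sinh(x)   ⇒   f'(x) = cosh(x)
  g(x) = asin(x)   ⇒   g'(x) = 1/sqrt(1 - x^2)
  lim(x→0) f'(x)/g'(x) = lim(x→0) (cosh(x))/(1/sqrt(1 - x^2))
  = 1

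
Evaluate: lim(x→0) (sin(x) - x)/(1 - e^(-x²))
This is a 0/0 indeterminate form.

Apply L'Hôpital's rule: differentiate numerator and denominator separately.
  f(x) = -x + sin(x)   ⇒   f'(x) = cos(x) - 1
  g(x) = 1 - e^(-x^2)   ⇒   g'(x) = 2·x·e^(-x^2)
  lim(x→0) f'(x)/g'(x) = lim(x→0) (cos(x) - 1)/(2·x·e^(-x^2))
  = 0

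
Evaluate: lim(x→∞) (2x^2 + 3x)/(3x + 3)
This is an ∞/∞ indeterminate form.

Apply L'Hôpital's rule: differentiate numerator and denominator separately.
  f(x) = 2·x^2 + 3·x   ⇒   f'(x) = 4·x + 3
  g(x) = 3·x + 3   ⇒   g'(x) = 3
  lim(x→∞) f'(x)/g'(x) = lim(x→∞) (4·x + 3)/(3)
  = ∞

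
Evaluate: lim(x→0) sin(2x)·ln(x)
This is a 0·∞ indeterminate form.

Rewrite 0·∞ as a quotient (0/0 or ∞/∞ form), then apply L'Hôpital's rule:
  lim(x→0) sin(2x)·ln(x) = 0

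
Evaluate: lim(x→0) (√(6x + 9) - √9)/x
This is a standard limit.

Factor or rationalize the expression:
  lim(x→0) (√(6x + 9) - √9)/x = 1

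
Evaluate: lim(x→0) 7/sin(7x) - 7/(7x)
This is an ∞-∞ indeterminate form.

Combine fractions or rationalize to convert ∞-∞ to 0/0 form:
  lim(x→0) 7/sin(7x) - 7/(7x) = 0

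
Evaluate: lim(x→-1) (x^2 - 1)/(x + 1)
This is a standard limit.

Factor or rationalize the expression:
  lim(x→-1) (x^2 - 1)/(x + 1) = -2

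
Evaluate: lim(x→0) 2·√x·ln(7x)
This is a 0·∞ indeterminate form.

Rewrite 0·∞ as a quotient (0/0 or ∞/∞ form), then apply L'Hôpital's rule:
  lim(x→0) 2·√x·ln(7x) = 0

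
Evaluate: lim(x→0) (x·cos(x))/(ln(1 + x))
This is a 0/0 indeterminate form.

Apply L'Hôpital's rule: differentiate numerator and denominator separately.
  f(x) = x·cos(x)   ⇒   f'(x) = -x·sin(x) + cos(x)
  g(x) = ln(x + 1)   ⇒   g'(x) = 1/(x + 1)
  lim(x→0) f'(x)/g'(x) = lim(x→0) (-x·sin(x) + cos(x))/(1/(x + 1))
  = 1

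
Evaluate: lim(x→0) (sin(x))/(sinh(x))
This is a 0/0 indeterminate form.

Apply L'Hôpital's rule: differentiate numerator and denominator separately.
  f(x) = sin(x)   ⇒   f'(x) = cos(x)
  g(x) = sinh(x)   ⇒   g'(x) = cosh(x)
  lim(x→0) f'(x)/g'(x) = lim(x→0) (cos(x))/(cosh(x))
  = 1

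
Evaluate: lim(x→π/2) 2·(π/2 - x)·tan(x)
This is a 0·∞ indeterminate form.

Rewrite 0·∞ as a quotient (0/0 or ∞/∞ form), then apply L'Hôpital's rule:
  lim(x→π/2) 2·(π/2 - x)·tan(x) = 2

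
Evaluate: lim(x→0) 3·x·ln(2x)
This is a 0·∞ indeterminate form.

Rewrite 0·∞ as a quotient (0/0 or ∞/∞ form), then apply L'Hôpital's rule:
  lim(x→0) 3·x·ln(2x) = 0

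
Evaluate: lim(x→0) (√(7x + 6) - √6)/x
This is a standard limit.

Factor or rationalize the expression:
  lim(x→0) (√(7x + 6) - √6)/x = 7·sqrt(6)/12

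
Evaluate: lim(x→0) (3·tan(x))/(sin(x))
This is a 0/0 indeterminate form.

Apply L'Hôpital's rule: differentiate numerator and denominator separately.
  f(x) = 3·tan(x)   ⇒   f'(x) = 3·tan(x)^2 + 3
  g(x) = sin(x)   ⇒   g'(x) = cos(x)
  lim(x→0) f'(x)/g'(x) = lim(x→0) (3·tan(x)^2 + 3)/(cos(x))
  = 3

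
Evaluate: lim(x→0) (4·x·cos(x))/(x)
This is a 0/0 indeterminate form.

Apply L'Hôpital's rule: differentiate numerator and denominator separately.
  f(x) = 4·x·cos(x)   ⇒   f'(x) = -4·x·sin(x) + 4·cos(x)
  g(x) = x   ⇒   g'(x) = 1
  lim(x→0) f'(x)/g'(x) = lim(x→0) (-4·x·sin(x) + 4·cos(x))/(1)
  = 4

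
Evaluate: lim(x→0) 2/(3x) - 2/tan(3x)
This is an ∞-∞ indeterminate form.

Combine fractions or rationalize to convert ∞-∞ to 0/0 form:
  lim(x→0) 2/(3x) - 2/tan(3x) = 0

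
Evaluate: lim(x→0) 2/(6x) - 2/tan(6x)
This is an ∞-∞ indeterminate form.

Combine fractions or rationalize to convert ∞-∞ to 0/0 form:
  lim(x→0) 2/(6x) - 2/tan(6x) = 0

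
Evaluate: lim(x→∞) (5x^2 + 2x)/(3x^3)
This is an ∞/∞ indeterminate form.

Apply L'Hôpital's rule: differentiate numerator and denominator separately.
  f(x) = 5·x^2 + 2·x   ⇒   f'(x) = 10·x + 2
  g(x) = 3·x^3   ⇒   g'(x) = 9·x^2
  lim(x→∞) f'(x)/g'(x) = lim(x→∞) (10·x + 2)/(9·x^2)
  = 0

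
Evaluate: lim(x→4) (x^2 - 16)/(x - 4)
This is a standard limit.

Factor or rationalize the expression:
  lim(x→4) (x^2 - 16)/(x - 4) = 8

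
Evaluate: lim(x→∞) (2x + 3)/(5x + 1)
This is an ∞/∞ indeterminate form.

Apply L'Hôpital's rule: differentiate numerator and denominator separately.
  f(x) = 2·x + 3   ⇒   f'(x) = 2
  g(x) = 5·x + 1   ⇒   g'(x) = 5
  lim(x→∞) f'(x)/g'(x) = lim(x→∞) (2)/(5)
  = 2/5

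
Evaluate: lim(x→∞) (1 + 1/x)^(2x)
This is an exponential indeterminate form.

For exponential indeterminate forms, take the natural log:
  Let L = lim(x→∞) (1 + 1/x)^(2x)
  Then ln(L) = lim(x→∞) [exponent × ln(base)]
  Evaluate using L'Hôpital or standard limits, then exponentiate.
  L = e²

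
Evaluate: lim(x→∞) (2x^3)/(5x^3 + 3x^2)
This is an ∞/∞ indeterminate form.

Apply L'Hôpital's rule: differentiate numerator and denominator separately.
  f(x) = 2·x^3   ⇒   f'(x) = 6·x^2
  g(x) = 5·x^3 + 3·x^2   ⇒   g'(x) = 15·x^2 + 6·x
  lim(x→∞) f'(x)/g'(x) = lim(x→∞) (6·x^2)/(15·x^2 + 6·x)
  = 2/5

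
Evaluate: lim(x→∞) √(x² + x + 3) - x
This is an ∞-∞ indeterminate form.

Combine fractions or rationalize to convert ∞-∞ to 0/0 form:
  lim(x→∞) √(x² + x + 3) - x = 1/2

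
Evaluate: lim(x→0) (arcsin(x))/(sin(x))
This is a 0/0 indeterminate form.

Apply L'Hôpital's rule: differentiate numerator and denominator separately.
  f(x) = asin(x)   ⇒   f'(x) = 1/sqrt(1 - x^2)
  g(x) = sin(x)   ⇒   g'(x) = cos(x)
  lim(x→0) f'(x)/g'(x) = lim(x→0) (1/sqrt(1 - x^2))/(cos(x))
  = 1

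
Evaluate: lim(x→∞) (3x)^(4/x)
This is an exponential indeterminate form.

For exponential indeterminate forms, take the natural log:
  Let L = lim(x→∞) (3x)^(4/x)
  Then ln(L) = lim(x→∞) [exponent × ln(base)]
  Evaluate using L'Hôpital or standard limits, then exponentiate.
  L = 1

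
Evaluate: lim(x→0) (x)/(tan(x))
This is a 0/0 indeterminate form.

Apply L'Hôpital's rule: differentiate numerator and denominator separately.
  f(x) = x   ⇒   f'(x) = 1
  g(x) = tan(x)   ⇒   g'(x) = tan(x)^2 + 1
  lim(x→0) f'(x)/g'(x) = lim(x→0) (1)/(tan(x)^2 + 1)
  = 1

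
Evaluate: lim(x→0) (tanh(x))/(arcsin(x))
This is a 0/0 indeterminate form.

Apply L'Hôpital's rule: differentiate numerator and denominator separately.
  f(x) = tanh(x)   ⇒   f'(x) = 1 - tanh(x)^2
  g(x) = asin(x)   ⇒   g'(x) = 1/sqrt(1 - x^2)
  lim(x→0) f'(x)/g'(x) = lim(x→0) (1 - tanh(x)^2)/(1/sqrt(1 - x^2))
  = 1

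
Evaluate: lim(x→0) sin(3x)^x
This is an exponential indeterminate form.

For exponential indeterminate forms, take the natural log:
  Let L = lim(x→0) sin(3x)^x
  Then ln(L) = lim(x→0) [exponent × ln(base)]
  Evaluate using L'Hôpital or standard limits, then exponentiate.
  L = 1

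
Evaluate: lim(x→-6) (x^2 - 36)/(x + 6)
This is a standard limit.

Factor or rationalize the expression:
  lim(x→-6) (x^2 - 36)/(x + 6) = -12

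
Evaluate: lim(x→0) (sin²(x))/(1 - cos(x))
This is a 0/0 indeterminate form.

Apply L'Hôpital's rule: differentiate numerator and denominator separately.
  f(x) = sin(x)^2   ⇒   f'(x) = 2·sin(x)·cos(x)
  g(x) = 1 - cos(x)   ⇒   g'(x) = sin(x)
  lim(x→0) f'(x)/g'(x) = lim(x→0) (2·sin(x)·cos(x))/(sin(x))
  = 2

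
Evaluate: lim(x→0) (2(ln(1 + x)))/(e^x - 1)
This is a 0/0 indeterminate form.

Apply L'Hôpital's rule: differentiate numerator and denominator separately.
  f(x) = 2·ln(x + 1)   ⇒   f'(x) = 2/(x + 1)
  g(x) = e^(x) - 1   ⇒   g'(x) = e^(x)
  lim(x→0) f'(x)/g'(x) = lim(x→0) (2/(x + 1))/(e^(x))
  = 2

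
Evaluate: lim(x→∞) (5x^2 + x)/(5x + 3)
This is an ∞/∞ indeterminate form.

Apply L'Hôpital's rule: differentiate numerator and denominator separately.
  f(x) = 5·x^2 + x   ⇒   f'(x) = 10·x + 1
  g(x) = 5·x + 3   ⇒   g'(x) = 5
  lim(x→∞) f'(x)/g'(x) = lim(x→∞) (10·x + 1)/(5)
  = ∞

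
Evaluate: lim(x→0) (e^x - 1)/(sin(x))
This is a 0/0 indeterminate form.

Apply L'Hôpital's rule: differentiate numerator and denominator separately.
  f(x) = e^(x) - 1   ⇒   f'(x) = e^(x)
  g(x) = sin(x)   ⇒   g'(x) = cos(x)
  lim(x→0) f'(x)/g'(x) = lim(x→0) (e^(x))/(cos(x))
  = 1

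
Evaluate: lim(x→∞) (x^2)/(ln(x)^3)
This is an ∞/∞ indeterminate form.

Apply L'Hôpital's rule: differentiate numerator and denominator separately.
  f(x) = x^2   ⇒   f'(x) = 2·x
  g(x) = ln(x)^3   ⇒   g'(x) = 3·ln(x)^2/x
  lim(x→∞) f'(x)/g'(x) = lim(x→∞) (2·x)/(3·ln(x)^2/x)
  = ∞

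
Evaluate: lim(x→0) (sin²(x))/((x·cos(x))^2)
This is a 0/0 indeterminate form.

Apply L'Hôpital's rule: differentiate numerator and denominator separately.
  f(x) = sin(x)^2   ⇒   f'(x) = 2·sin(x)·cos(x)
  g(x) = x^2·cos(x)^2   ⇒   g'(x) = -2·x^2·sin(x)·cos(x) + 2·x·cos(x)^2
  lim(x→0) f'(x)/g'(x) = lim(x→0) (2·sin(x)·cos(x))/(-2·x^2·sin(x)·cos(x) + 2·x·cos(x)^2)
  = 1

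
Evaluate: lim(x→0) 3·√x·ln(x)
This is a 0·∞ indeterminate form.

Rewrite 0·∞ as a quotient (0/0 or ∞/∞ form), then apply L'Hôpital's rule:
  lim(x→0) 3·√x·ln(x) = 0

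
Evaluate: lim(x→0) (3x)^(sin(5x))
This is an exponential indeterminate form.

For exponential indeterminate forms, take the natural log:
  Let L = lim(x→0) (3x)^(sin(5x))
  Then ln(L) = lim(x→0) [exponent × ln(base)]
  Evaluate using L'Hôpital or standard limits, then exponentiate.
  L = 1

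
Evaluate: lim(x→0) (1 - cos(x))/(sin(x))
This is a 0/0 indeterminate form.

Apply L'Hôpital's rule: differentiate numerator and denominator separately.
  f(x) = 1 - cos(x)   ⇒   f'(x) = sin(x)
  g(x) = sin(x)   ⇒   g'(x) = cos(x)
  lim(x→0) f'(x)/g'(x) = lim(x→0) (sin(x))/(cos(x))
  = 0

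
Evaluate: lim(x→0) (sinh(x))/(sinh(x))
This is a 0/0 indeterminate form.

Apply L'Hôpital's rule: differentiate numerator and denominator separately.
  f(x) = sinh(x)   ⇒   f'(x) = cosh(x)
  g(x) = sinh(x)   ⇒   g'(x) = cosh(x)
  lim(x→0) f'(x)/g'(x) = lim(x→0) (cosh(x))/(cosh(x))
  = 1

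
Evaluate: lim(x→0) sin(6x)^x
This is an exponential indeterminate form.

For exponential indeterminate forms, take the natural log:
  Let L = lim(x→0) sin(6x)^x
  Then ln(L) = lim(x→0) [exponent × ln(base)]
  Evaluate using L'Hôpital or standard limits, then exponentiate.
  L = 1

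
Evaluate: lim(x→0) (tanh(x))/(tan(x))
This is a 0/0 indeterminate form.

Apply L'Hôpital's rule: differentiate numerator and denominator separately.
  f(x) = tanh(x)   ⇒   f'(x) = 1 - tanh(x)^2
  g(x) = tan(x)   ⇒   g'(x) = tan(x)^2 + 1
  lim(x→0) f'(x)/g'(x) = lim(x→0) (1 - tanh(x)^2)/(tan(x)^2 + 1)
  = 1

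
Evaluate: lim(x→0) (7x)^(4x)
This is an exponential indeterminate form.

For exponential indeterminate forms, take the natural log:
  Let L = lim(x→0) (7x)^(4x)
  Then ln(L) = lim(x→0) [exponent × ln(base)]
  Evaluate using L'Hôpital or standard limits, then exponentiate.
  L = 1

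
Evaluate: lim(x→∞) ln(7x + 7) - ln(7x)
This is an ∞-∞ indeterminate form.

Combine fractions or rationalize to convert ∞-∞ to 0/0 form:
  lim(x→∞) ln(7x + 7) - ln(7x) = 0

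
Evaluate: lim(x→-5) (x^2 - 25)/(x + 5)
This is a standard limit.

Factor or rationalize the expression:
  lim(x→-5) (x^2 - 25)/(x + 5) = -10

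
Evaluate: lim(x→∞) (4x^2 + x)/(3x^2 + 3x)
This is an ∞/∞ indeterminate form.

Apply L'Hôpital's rule: differentiate numerator and denominator separately.
  f(x) = 4·x^2 + x   ⇒   f'(x) = 8·x + 1
  g(x) = 3·x^2 + 3·x   ⇒   g'(x) = 6·x + 3
  lim(x→∞) f'(x)/g'(x) = lim(x→∞) (8·x + 1)/(6·x + 3)
  = 4/3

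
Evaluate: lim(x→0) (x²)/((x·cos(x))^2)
This is a 0/0 indeterminate form.

Apply L'Hôpital's rule: differentiate numerator and denominator separately.
  f(x) = x^2   ⇒   f'(x) = 2·x
  g(x) = x^2·cos(x)^2   ⇒   g'(x) = -2·x^2·sin(x)·cos(x) + 2·x·cos(x)^2
  lim(x→0) f'(x)/g'(x) = lim(x→0) (2·x)/(-2·x^2·sin(x)·cos(x) + 2·x·cos(x)^2)
  = 1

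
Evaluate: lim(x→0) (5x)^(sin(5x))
This is an exponential indeterminate form.

For exponential indeterminate forms, take the natural log:
  Let L = lim(x→0) (5x)^(sin(5x))
  Then ln(L) = lim(x→0) [exponent × ln(base)]
  Evaluate using L'Hôpital or standard limits, then exponentiate.
  L = 1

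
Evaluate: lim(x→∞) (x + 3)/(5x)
This is an ∞/∞ indeterminate form.

Apply L'Hôpital's rule: differentiate numerator and denominator separately.
  f(x) = x + 3   ⇒   f'(x) = 1
  g(x) = 5·x   ⇒   g'(x) = 5
  lim(x→∞) f'(x)/g'(x) = lim(x→∞) (1)/(5)
  = 1/5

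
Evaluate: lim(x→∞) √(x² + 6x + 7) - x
This is an ∞-∞ indeterminate form.

Combine fractions or rationalize to convert ∞-∞ to 0/0 form:
  lim(x→∞) √(x² + 6x + 7) - x = 3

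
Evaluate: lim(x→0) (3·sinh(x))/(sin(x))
This is a 0/0 indeterminate form.

Apply L'Hôpital's rule: differentiate numerator and denominator separately.
  f(x) = 3·sinh(x)   ⇒   f'(x) = 3·cosh(x)
  g(x) = sin(x)   ⇒   g'(x) = cos(x)
  lim(x→0) f'(x)/g'(x) = lim(x→0) (3·cosh(x))/(cos(x))
  = 3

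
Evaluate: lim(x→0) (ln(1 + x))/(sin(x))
This is a 0/0 indeterminate form.

Apply L'Hôpital's rule: differentiate numerator and denominator separately.
  f(x) = ln(x + 1)   ⇒   f'(x) = 1/(x + 1)
  g(x) = sin(x)   ⇒   g'(x) = cos(x)
  lim(x→0) f'(x)/g'(x) = lim(x→0) (1/(x + 1))/(cos(x))
  = 1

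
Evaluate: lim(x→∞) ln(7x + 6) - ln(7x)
This is an ∞-∞ indeterminate form.

Combine fractions or rationalize to convert ∞-∞ to 0/0 form:
  lim(x→∞) ln(7x + 6) - ln(7x) = 0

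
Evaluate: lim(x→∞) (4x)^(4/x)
This is an exponential indeterminate form.

For exponential indeterminate forms, take the natural log:
  Let L = lim(x→∞) (4x)^(4/x)
  Then ln(L) = lim(x→∞) [exponent × ln(base)]
  Evaluate using L'Hôpital or standard limits, then exponentiate.
  L = 1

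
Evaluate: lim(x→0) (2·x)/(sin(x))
This is a 0/0 indeterminate form.

Apply L'Hôpital's rule: differentiate numerator and denominator separately.
  f(x) = 2·x   ⇒   f'(x) = 2
  g(x) = sin(x)   ⇒   g'(x) = cos(x)
  lim(x→0) f'(x)/g'(x) = lim(x→0) (2)/(cos(x))
  = 2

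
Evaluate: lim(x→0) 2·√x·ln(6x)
This is a 0·∞ indeterminate form.

Rewrite 0·∞ as a quotient (0/0 or ∞/∞ form), then apply L'Hôpital's rule:
  lim(x→0) 2·√x·ln(6x) = 0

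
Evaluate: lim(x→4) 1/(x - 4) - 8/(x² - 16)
This is an ∞-∞ indeterminate form.

Combine fractions or rationalize to convert ∞-∞ to 0/0 form:
  lim(x→4) 1/(x - 4) - 8/(x² - 16) = 1/8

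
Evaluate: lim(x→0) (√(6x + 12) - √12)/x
This is a standard limit.

Factor or rationalize the expression:
  lim(x→0) (√(6x + 12) - √12)/x = sqrt(3)/2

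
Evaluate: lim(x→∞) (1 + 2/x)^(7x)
This is an exponential indeterminate form.

For exponential indeterminate forms, take the natural log:
  Let L = lim(x→∞) (1 + 2/x)^(7x)
  Then ln(L) = lim(x→∞) [exponent × ln(base)]
  Evaluate using L'Hôpital or standard limits, then exponentiate.
  L = e^(14)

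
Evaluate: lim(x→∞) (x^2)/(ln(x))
This is an ∞/∞ indeterminate form.

Apply L'Hôpital's rule: differentiate numerator and denominator separately.
  f(x) = x^2   ⇒   f'(x) = 2·x
  g(x) = ln(x)   ⇒   g'(x) = 1/x
  lim(x→∞) f'(x)/g'(x) = lim(x→∞) (2·x)/(1/x)
  = ∞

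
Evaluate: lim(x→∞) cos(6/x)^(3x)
This is an exponential indeterminate form.

For exponential indeterminate forms, take the natural log:
  Let L = lim(x→∞) cos(6/x)^(3x)
  Then ln(L) = lim(x→∞) [exponent × ln(base)]
  Evaluate using L'Hôpital or standard limits, then exponentiate.
  L = 1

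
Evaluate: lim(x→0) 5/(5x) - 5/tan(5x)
This is an ∞-∞ indeterminate form.

Combine fractions or rationalize to convert ∞-∞ to 0/0 form:
  lim(x→0) 5/(5x) - 5/tan(5x) = 0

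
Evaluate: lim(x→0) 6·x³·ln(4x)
This is a 0·∞ indeterminate form.

Rewrite 0·∞ as a quotient (0/0 or ∞/∞ form), then apply L'Hôpital's rule:
  lim(x→0) 6·x³·ln(4x) = 0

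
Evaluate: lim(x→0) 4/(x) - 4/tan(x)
This is an ∞-∞ indeterminate form.

Combine fractions or rationalize to convert ∞-∞ to 0/0 form:
  lim(x→0) 4/(x) - 4/tan(x) = 0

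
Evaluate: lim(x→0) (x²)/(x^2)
This is a 0/0 indeterminate form.

Apply L'Hôpital's rule: differentiate numerator and denominator separately.
  f(x) = x^2   ⇒   f'(x) = 2·x
  g(x) = x^2   ⇒   g'(x) = 2·x
  lim(x→0) f'(x)/g'(x) = lim(x→0) (2·x)/(2·x)
  = 1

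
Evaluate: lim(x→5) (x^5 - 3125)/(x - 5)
This is a standard limit.

Factor or rationalize the expression:
  lim(x→5) (x^5 - 3125)/(x - 5) = 3125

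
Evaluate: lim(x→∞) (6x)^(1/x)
This is an exponential indeterminate form.

For exponential indeterminate forms, take the natural log:
  Let L = lim(x→∞) (6x)^(1/x)
  Then ln(L) = lim(x→∞) [exponent × ln(base)]
  Evaluate using L'Hôpital or standard limits, then exponentiate.
  L = 1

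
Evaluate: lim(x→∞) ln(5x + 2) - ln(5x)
This is an ∞-∞ indeterminate form.

Combine fractions or rationalize to convert ∞-∞ to 0/0 form:
  lim(x→∞) ln(5x + 2) - ln(5x) = 0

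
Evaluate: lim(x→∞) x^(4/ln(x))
This is an exponential indeterminate form.

For exponential indeterminate forms, take the natural log:
  Let L = lim(x→∞) x^(4/ln(x))
  Then ln(L) = lim(x→∞) [exponent × ln(base)]
  Evaluate using L'Hôpital or standard limits, then exponentiate.
  L = e^(4)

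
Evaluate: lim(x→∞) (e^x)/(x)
This is an ∞/∞ indeterminate form.

Apply L'Hôpital's rule: differentiate numerator and denominator separately.
  f(x) = e^(x)   ⇒   f'(x) = e^(x)
  g(x) = x   ⇒   g'(x) = 1
  lim(x→∞) f'(x)/g'(x) = lim(x→∞) (e^(x))/(1)
  = ∞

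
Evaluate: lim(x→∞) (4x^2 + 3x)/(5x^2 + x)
This is an ∞/∞ indeterminate form.

Apply L'Hôpital's rule: differentiate numerator and denominator separately.
  f(x) = 4·x^2 + 3·x   ⇒   f'(x) = 8·x + 3
  g(x) = 5·x^2 + x   ⇒   g'(x) = 10·x + 1
  lim(x→∞) f'(x)/g'(x) = lim(x→∞) (8·x + 3)/(10·x + 1)
  = 4/5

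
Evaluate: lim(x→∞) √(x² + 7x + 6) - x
This is an ∞-∞ indeterminate form.

Combine fractions or rationalize to convert ∞-∞ to 0/0 form:
  lim(x→∞) √(x² + 7x + 6) - x = 7/2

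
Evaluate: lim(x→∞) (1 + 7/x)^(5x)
This is an exponential indeterminate form.

For exponential indeterminate forms, take the natural log:
  Let L = lim(x→∞) (1 + 7/x)^(5x)
  Then ln(L) = lim(x→∞) [exponent × ln(base)]
  Evaluate using L'Hôpital or standard limits, then exponentiate.
  L = e^(35)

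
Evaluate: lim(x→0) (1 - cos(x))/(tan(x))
This is a 0/0 indeterminate form.

Apply L'Hôpital's rule: differentiate numerator and denominator separately.
  f(x) = 1 - cos(x)   ⇒   f'(x) = sin(x)
  g(x) = tan(x)   ⇒   g'(x) = tan(x)^2 + 1
  lim(x→0) f'(x)/g'(x) = lim(x→0) (sin(x))/(tan(x)^2 + 1)
  = 0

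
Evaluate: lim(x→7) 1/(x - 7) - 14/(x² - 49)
This is an ∞-∞ indeterminate form.

Combine fractions or rationalize to convert ∞-∞ to 0/0 form:
  lim(x→7) 1/(x - 7) - 14/(x² - 49) = 1/14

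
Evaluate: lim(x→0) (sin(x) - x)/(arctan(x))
This is a 0/0 indeterminate form.

Apply L'Hôpital's rule: differentiate numerator and denominator separately.
  f(x) = -x + sin(x)   ⇒   f'(x) = cos(x) - 1
  g(x) = atan(x)   ⇒   g'(x) = 1/(x^2 + 1)
  lim(x→0) f'(x)/g'(x) = lim(x→0) (cos(x) - 1)/(1/(x^2 + 1))
  = 0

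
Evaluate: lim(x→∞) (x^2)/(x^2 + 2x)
This is an ∞/∞ indeterminate form.

Apply L'Hôpital's rule: differentiate numerator and denominator separately.
  f(x) = x^2   ⇒   f'(x) = 2·x
  g(x) = x^2 + 2·x   ⇒   g'(x) = 2·x + 2
  lim(x→∞) f'(x)/g'(x) = lim(x→∞) (2·x)/(2·x + 2)
  = 1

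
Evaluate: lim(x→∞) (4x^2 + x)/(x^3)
This is an ∞/∞ indeterminate form.

Apply L'Hôpital's rule: differentiate numerator and denominator separately.
  f(x) = 4·x^2 + x   ⇒   f'(x) = 8·x + 1
  g(x) = x^3   ⇒   g'(x) = 3·x^2
  lim(x→∞) f'(x)/g'(x) = lim(x→∞) (8·x + 1)/(3·x^2)
  = 0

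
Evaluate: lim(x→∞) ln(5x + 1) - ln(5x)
This is an ∞-∞ indeterminate form.

Combine fractions or rationalize to convert ∞-∞ to 0/0 form:
  lim(x→∞) ln(5x + 1) - ln(5x) = 0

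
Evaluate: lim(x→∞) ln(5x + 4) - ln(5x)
This is an ∞-∞ indeterminate form.

Combine fractions or rationalize to convert ∞-∞ to 0/0 form:
  lim(x→∞) ln(5x + 4) - ln(5x) = 0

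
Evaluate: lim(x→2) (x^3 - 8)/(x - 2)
This is a standard limit.

Factor or rationalize the expression:
  lim(x→2) (x^3 - 8)/(x - 2) = 12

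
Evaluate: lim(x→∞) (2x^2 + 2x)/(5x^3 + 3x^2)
This is an ∞/∞ indeterminate form.

Apply L'Hôpital's rule: differentiate numerator and denominator separately.
  f(x) = 2·x^2 + 2·x   ⇒   f'(x) = 4·x + 2
  g(x) = 5·x^3 + 3·x^2   ⇒   g'(x) = 15·x^2 + 6·x
  lim(x→∞) f'(x)/g'(x) = lim(x→∞) (4·x + 2)/(15·x^2 + 6·x)
  = 0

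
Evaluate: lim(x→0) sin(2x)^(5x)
This is an exponential indeterminate form.

For exponential indeterminate forms, take the natural log:
  Let L = lim(x→0) sin(2x)^(5x)
  Then ln(L) = lim(x→0) [exponent × ln(base)]
  Evaluate using L'Hôpital or standard limits, then exponentiate.
  L = 1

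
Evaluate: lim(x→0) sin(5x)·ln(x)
This is a 0·∞ indeterminate form.

Rewrite 0·∞ as a quotient (0/0 or ∞/∞ form), then apply L'Hôpital's rule:
  lim(x→0) sin(5x)·ln(x) = 0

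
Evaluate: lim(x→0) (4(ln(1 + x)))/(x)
This is a 0/0 indeterminate form.

Apply L'Hôpital's rule: differentiate numerator and denominator separately.
  f(x) = 4·ln(x + 1)   ⇒   f'(x) = 4/(x + 1)
  g(x) = x   ⇒   g'(x) = 1
  lim(x→0) f'(x)/g'(x) = lim(x→0) (4/(x + 1))/(1)
  = 4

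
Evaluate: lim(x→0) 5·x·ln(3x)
This is a 0·∞ indeterminate form.

Rewrite 0·∞ as a quotient (0/0 or ∞/∞ form), then apply L'Hôpital's rule:
  lim(x→0) 5·x·ln(3x) = 0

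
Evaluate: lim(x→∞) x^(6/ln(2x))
This is an exponential indeterminate form.

For exponential indeterminate forms, take the natural log:
  Let L = lim(x→∞) x^(6/ln(2x))
  Then ln(L) = lim(x→∞) [exponent × ln(base)]
  Evaluate using L'Hôpital or standard limits, then exponentiate.
  L = e^(6)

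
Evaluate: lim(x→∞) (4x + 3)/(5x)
This is an ∞/∞ indeterminate form.

Apply L'Hôpital's rule: differentiate numerator and denominator separately.
  f(x) = 4·x + 3   ⇒   f'(x) = 4
  g(x) = 5·x   ⇒   g'(x) = 5
  lim(x→∞) f'(x)/g'(x) = lim(x→∞) (4)/(5)
  = 4/5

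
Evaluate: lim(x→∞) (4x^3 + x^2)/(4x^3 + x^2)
This is an ∞/∞ indeterminate form.

Apply L'Hôpital's rule: differentiate numerator and denominator separately.
  f(x) = 4·x^3 + x^2   ⇒   f'(x) = 12·x^2 + 2·x
  g(x) = 4·x^3 + x^2   ⇒   g'(x) = 12·x^2 + 2·x
  lim(x→∞) f'(x)/g'(x) = lim(x→∞) (12·x^2 + 2·x)/(12·x^2 + 2·x)
  = 1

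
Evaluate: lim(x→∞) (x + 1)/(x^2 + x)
This is an ∞/∞ indeterminate form.

Apply L'Hôpital's rule: differentiate numerator and denominator separately.
  f(x) = x + 1   ⇒   f'(x) = 1
  g(x) = x^2 + x   ⇒   g'(x) = 2·x + 1
  lim(x→∞) f'(x)/g'(x) = lim(x→∞) (1)/(2·x + 1)
  = 0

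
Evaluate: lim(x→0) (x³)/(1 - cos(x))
This is a 0/0 indeterminate form.

Apply L'Hôpital's rule: differentiate numerator and denominator separately.
  f(x) = x^3   ⇒   f'(x) = 3·x^2
  g(x) = 1 - cos(x)   ⇒   g'(x) = sin(x)
  lim(x→0) f'(x)/g'(x) = lim(x→0) (3·x^2)/(sin(x))
  = 0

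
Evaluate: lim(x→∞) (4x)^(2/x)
This is an exponential indeterminate form.

For exponential indeterminate forms, take the natural log:
  Let L = lim(x→∞) (4x)^(2/x)
  Then ln(L) = lim(x→∞) [exponent × ln(base)]
  Evaluate using L'Hôpital or standard limits, then exponentiate.
  L = 1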